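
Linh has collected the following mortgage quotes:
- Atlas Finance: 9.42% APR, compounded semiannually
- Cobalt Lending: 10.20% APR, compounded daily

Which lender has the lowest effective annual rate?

Atlas Finance: (1 + 0.0942/2)^2 − 1 = 9.642%
Cobalt Lending: (1 + 0.1020/365)^365 − 1 = 10.737%
The lowest effective annual rate is Atlas Finance at 9.642%.

Atlas Finance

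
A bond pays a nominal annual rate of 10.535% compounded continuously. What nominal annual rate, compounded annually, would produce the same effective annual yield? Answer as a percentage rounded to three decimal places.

EAR under continuous compounding: e^0.10535 − 1 = 0.111099.
Compounded annually, the equivalent nominal rate is the EAR itself: 11.110%.

11.110%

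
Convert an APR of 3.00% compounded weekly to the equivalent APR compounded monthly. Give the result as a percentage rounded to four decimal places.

EAR = (1 + 0.0300/52)^52 − 1 = 0.030446.
Solve (1 + r/12)^12 = 1.030446: r/12 = 1.030446^(1/12) − 1 = 0.002502, so r = 0.030029 = 3.0029%.

3.0029%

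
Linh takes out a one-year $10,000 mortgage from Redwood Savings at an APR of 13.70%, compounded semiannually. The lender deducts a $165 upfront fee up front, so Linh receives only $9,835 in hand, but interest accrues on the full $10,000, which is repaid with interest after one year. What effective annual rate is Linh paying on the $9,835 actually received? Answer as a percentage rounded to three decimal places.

Amount owed after one year: 10,000 × (1 + 0.1370/2)^2 = 10,000 × 1.141692 = $11,416.92.
Effective rate on net proceeds: 11,416.92 / 9,835 − 1 = 0.160846 = 16.085%.

16.085%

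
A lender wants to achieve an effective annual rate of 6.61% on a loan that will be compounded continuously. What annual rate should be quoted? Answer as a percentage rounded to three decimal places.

6.401%

Continuous: nominal r satisfies e^r − 1 = 0.0661.
r = ln(1 + 0.0661) = ln(1.0661) = 0.064007 = 6.401%.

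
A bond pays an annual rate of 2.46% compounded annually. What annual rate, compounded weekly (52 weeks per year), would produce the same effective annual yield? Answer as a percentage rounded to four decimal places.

2.4308%

Compounded annually, EAR = nominal = 0.024600.
Solve (1 + r/52)^52 = 1.024600: r/52 = 1.024600^(1/52) − 1 = 0.000467, so r = 0.024308 = 2.4308%.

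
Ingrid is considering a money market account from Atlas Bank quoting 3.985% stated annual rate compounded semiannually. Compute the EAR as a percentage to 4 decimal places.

EAR = (1 + 0.03985/2)^2 − 1.
= (1 + 0.019925)^2 − 1 = 1.040247 − 1 = 4.0247%.

4.0247%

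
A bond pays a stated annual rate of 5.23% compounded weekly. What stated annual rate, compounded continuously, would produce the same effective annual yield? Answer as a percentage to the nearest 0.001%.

5.227%

EAR = (1 + 0.0523/52)^52 − 1 = 0.053664.
Equivalent continuous rate: r = ln(1 + 0.053664) = 0.052274 = 5.227%.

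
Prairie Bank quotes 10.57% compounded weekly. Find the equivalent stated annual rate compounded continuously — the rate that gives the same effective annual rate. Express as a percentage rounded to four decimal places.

EAR = (1 + 0.1057/52)^52 − 1 = 0.111369.
Equivalent continuous rate: r = ln(1 + 0.111369) = 0.105593 = 10.5593%.

10.5593%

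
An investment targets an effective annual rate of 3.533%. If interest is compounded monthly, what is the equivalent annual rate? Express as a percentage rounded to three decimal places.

(1 + r/12)^12 − 1 = 0.03533, so 1 + r/12 = 1.03533^(1/12).
r/12 = 0.002898, so r = 0.034770 = 3.477%.

3.477%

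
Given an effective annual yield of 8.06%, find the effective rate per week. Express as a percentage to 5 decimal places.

The per-week rate i satisfies (1 + i)^52 = 1 + 0.0806.
i = 1.0806^(1/52) − 1 = 0.0014918 = 0.14918%.

0.14918%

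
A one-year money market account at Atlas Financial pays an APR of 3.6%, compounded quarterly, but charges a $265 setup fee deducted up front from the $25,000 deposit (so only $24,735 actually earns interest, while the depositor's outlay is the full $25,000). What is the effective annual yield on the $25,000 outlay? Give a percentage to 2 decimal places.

Value after one year: 24,735 × (1 + 0.036/4)^4 = 24,735 × 1.036489 = $25,637.55.
Effective yield on the $25,000 outlay: 25,637.55 / 25,000 − 1 = 0.025502 = 2.55%.

2.55%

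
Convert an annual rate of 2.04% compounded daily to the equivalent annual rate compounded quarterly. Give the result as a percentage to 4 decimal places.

2.0452%

EAR = (1 + 0.0204/365)^365 − 1 = 0.020609.
Solve (1 + r/4)^4 = 1.020609: r/4 = 1.020609^(1/4) − 1 = 0.005113, so r = 0.020452 = 2.0452%.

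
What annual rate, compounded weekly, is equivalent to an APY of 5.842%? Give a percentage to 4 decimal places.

(1 + r/52)^52 − 1 = 0.05842, so 1 + r/52 = 1.05842^(1/52).
r/52 = 0.001092, so r = 0.056808 = 5.6808%.

5.6808%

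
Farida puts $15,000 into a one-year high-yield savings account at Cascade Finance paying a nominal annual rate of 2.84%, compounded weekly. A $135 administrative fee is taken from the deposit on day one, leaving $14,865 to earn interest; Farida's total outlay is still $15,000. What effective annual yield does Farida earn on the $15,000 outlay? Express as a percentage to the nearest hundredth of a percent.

Value after one year: 14,865 × (1 + 0.0284/52)^52 = 14,865 × 1.028799 = $15,293.10.
Effective yield on the $15,000 outlay: 15,293.10 / 15,000 − 1 = 0.019540 = 1.95%.

1.95%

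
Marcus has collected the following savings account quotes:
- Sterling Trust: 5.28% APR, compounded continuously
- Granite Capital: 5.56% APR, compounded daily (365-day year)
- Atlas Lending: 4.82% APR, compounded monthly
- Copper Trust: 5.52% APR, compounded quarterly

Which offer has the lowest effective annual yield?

Sterling Trust: e^0.0528 − 1 = 5.422%
Granite Capital: (1 + 0.0556/365)^365 − 1 = 5.717%
Atlas Lending: (1 + 0.0482/12)^12 − 1 = 4.928%
Copper Trust: (1 + 0.0552/4)^4 − 1 = 5.635%
The lowest effective annual rate is Atlas Lending at 4.928%.

Atlas Lending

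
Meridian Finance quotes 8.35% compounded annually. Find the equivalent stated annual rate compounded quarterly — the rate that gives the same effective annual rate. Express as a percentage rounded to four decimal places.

Compounded annually, EAR = nominal = 0.083500.
Solve (1 + r/4)^4 = 1.083500: r/4 = 1.083500^(1/4) − 1 = 0.020251, so r = 0.081006 = 8.1006%.

8.1006%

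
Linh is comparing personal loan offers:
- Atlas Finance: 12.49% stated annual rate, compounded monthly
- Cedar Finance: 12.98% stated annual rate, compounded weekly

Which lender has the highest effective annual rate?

Cedar Finance

Atlas Finance: (1 + 0.1249/12)^12 − 1 = 13.230%
Cedar Finance: (1 + 0.1298/52)^52 − 1 = 13.842%
The highest effective annual rate is Cedar Finance at 13.842%.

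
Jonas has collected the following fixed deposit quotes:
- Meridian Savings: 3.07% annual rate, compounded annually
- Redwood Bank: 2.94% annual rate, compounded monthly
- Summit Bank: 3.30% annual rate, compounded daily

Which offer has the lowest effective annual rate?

Meridian Savings: compounded annually, EAR = 3.070%
Redwood Bank: (1 + 0.0294/12)^12 − 1 = 2.980%
Summit Bank: (1 + 0.0330/365)^365 − 1 = 3.355%
The lowest effective annual rate is Redwood Bank at 2.980%.

Redwood Bank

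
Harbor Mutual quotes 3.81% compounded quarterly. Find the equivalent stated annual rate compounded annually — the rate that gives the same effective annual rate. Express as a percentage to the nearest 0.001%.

3.865%

EAR = (1 + 0.0381/4)^4 − 1 = 0.038648.
Compounded annually, the equivalent nominal rate is the EAR itself: 3.865%.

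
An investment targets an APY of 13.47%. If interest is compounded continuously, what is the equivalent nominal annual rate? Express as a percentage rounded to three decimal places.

Continuous: nominal r satisfies e^r − 1 = 0.1347.
r = ln(1 + 0.1347) = ln(1.1347) = 0.126368 = 12.637%.

12.637%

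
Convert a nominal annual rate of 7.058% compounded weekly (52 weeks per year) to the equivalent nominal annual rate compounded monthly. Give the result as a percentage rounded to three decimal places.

7.074%

EAR = (1 + 0.07058/52)^52 − 1 = 0.073079.
Solve (1 + r/12)^12 = 1.073079: r/12 = 1.073079^(1/12) − 1 = 0.005895, so r = 0.070740 = 7.074%.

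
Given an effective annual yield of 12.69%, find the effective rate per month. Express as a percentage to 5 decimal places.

The per-month rate i satisfies (1 + i)^12 = 1 + 0.1269.
i = 1.1269^(1/12) − 1 = 0.0100056 = 1.00056%.

1.00056%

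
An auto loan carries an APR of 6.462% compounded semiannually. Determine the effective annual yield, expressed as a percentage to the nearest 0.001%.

EAR = (1 + 0.06462/2)^2 − 1.
= 1.065664 − 1 = 6.566%.

6.566%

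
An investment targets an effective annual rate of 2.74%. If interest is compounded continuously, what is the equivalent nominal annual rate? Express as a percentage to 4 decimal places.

Continuous: nominal r satisfies e^r − 1 = 0.0274.
r = ln(1 + 0.0274) = ln(1.0274) = 0.027031 = 2.7031%.

2.7031%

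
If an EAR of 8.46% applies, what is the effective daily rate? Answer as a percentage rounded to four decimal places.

The per-day rate i satisfies (1 + i)^365 = 1 + 0.0846.
i = 1.0846^(1/365) − 1 = 0.0002225 = 0.0223%.

0.0223%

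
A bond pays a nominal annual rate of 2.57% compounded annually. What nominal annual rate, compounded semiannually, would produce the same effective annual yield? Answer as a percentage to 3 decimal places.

Compounded annually, EAR = nominal = 0.025700.
Solve (1 + r/2)^2 = 1.025700: r/2 = 1.025700^(1/2) − 1 = 0.012768, so r = 0.025537 = 2.554%.

2.554%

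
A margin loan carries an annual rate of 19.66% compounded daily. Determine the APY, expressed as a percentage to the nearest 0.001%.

21.719%

EAR = (1 + 0.1966/365)^365 − 1.
= (1 + 0.000539)^365 − 1 = 1.217193 − 1 = 21.719%.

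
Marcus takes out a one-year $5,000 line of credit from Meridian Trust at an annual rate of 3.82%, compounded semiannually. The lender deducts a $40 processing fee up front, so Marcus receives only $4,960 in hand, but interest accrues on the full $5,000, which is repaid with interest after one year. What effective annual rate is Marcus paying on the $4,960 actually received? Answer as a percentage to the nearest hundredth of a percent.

4.69%

Amount owed after one year: 5,000 × (1 + 0.0382/2)^2 = 5,000 × 1.038565 = $5,192.82.
Effective rate on net proceeds: 5,192.82 / 4,960 − 1 = 0.046940 = 4.69%.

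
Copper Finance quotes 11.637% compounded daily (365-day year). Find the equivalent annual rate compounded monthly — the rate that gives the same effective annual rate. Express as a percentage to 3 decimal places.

EAR = (1 + 0.11637/365)^365 − 1 = 0.123391.
Solve (1 + r/12)^12 = 1.123391: r/12 = 1.123391^(1/12) − 1 = 0.009743, so r = 0.116917 = 11.692%.

11.692%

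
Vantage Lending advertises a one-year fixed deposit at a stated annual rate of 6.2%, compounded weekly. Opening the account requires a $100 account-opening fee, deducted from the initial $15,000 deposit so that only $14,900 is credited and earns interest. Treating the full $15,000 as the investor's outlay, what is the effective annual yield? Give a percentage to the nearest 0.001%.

5.683%

Value after one year: 14,900 × (1 + 0.062/52)^52 = 14,900 × 1.063923 = $15,852.45.
Effective yield on the $15,000 outlay: 15,852.45 / 15,000 − 1 = 0.056830 = 5.683%.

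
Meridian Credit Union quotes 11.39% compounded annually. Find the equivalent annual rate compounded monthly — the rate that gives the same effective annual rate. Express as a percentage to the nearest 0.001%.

10.835%

Compounded annually, EAR = nominal = 0.113900.
Solve (1 + r/12)^12 = 1.113900: r/12 = 1.113900^(1/12) − 1 = 0.009029, so r = 0.108354 = 10.835%.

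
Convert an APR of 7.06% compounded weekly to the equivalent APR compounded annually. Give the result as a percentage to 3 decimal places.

EAR = (1 + 0.0706/52)^52 − 1 = 0.073100.
Compounded annually, the equivalent nominal rate is the EAR itself: 7.310%.

7.310%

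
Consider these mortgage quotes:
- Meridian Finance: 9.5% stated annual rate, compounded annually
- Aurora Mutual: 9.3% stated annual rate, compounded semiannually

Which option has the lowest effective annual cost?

Meridian Finance

Meridian Finance: compounded annually, EAR = 9.500%
Aurora Mutual: (1 + 0.093/2)^2 − 1 = 9.516%
The lowest effective annual rate is Meridian Finance at 9.500%.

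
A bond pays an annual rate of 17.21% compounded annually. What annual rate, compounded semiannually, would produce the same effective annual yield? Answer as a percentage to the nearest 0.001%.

16.527%

Compounded annually, EAR = nominal = 0.172100.
Solve (1 + r/2)^2 = 1.172100: r/2 = 1.172100^(1/2) − 1 = 0.082636, so r = 0.165271 = 16.527%.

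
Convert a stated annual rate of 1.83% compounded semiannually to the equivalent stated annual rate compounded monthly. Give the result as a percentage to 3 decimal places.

EAR = (1 + 0.0183/2)^2 − 1 = 0.018384.
Solve (1 + r/12)^12 = 1.018384: r/12 = 1.018384^(1/12) − 1 = 0.001519, so r = 0.018231 = 1.823%.

1.823%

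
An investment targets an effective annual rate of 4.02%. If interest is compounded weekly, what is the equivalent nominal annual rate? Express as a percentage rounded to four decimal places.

3.9428%

(1 + r/52)^52 − 1 = 0.0402, so 1 + r/52 = 1.0402^(1/52).
r/52 = 0.000758, so r = 0.039428 = 3.9428%.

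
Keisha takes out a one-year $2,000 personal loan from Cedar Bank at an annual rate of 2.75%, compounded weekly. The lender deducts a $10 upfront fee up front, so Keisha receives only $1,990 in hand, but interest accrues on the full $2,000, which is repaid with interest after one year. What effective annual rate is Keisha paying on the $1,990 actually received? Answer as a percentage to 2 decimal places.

3.30%

Amount owed after one year: 2,000 × (1 + 0.0275/52)^52 = 2,000 × 1.027874 = $2,055.75.
Effective rate on net proceeds: 2,055.75 / 1,990 − 1 = 0.033039 = 3.30%.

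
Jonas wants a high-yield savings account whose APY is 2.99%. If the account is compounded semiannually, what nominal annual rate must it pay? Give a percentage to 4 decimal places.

2.9680%

(1 + r/2)^2 − 1 = 0.0299, so 1 + r/2 = 1.0299^(1/2).
r/2 = 0.014840, so r = 0.029680 = 2.9680%.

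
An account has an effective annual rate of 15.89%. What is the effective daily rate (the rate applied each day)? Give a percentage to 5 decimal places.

0.04041%

The per-day rate i satisfies (1 + i)^365 = 1 + 0.1589.
i = 1.1589^(1/365) − 1 = 0.0004041 = 0.04041%.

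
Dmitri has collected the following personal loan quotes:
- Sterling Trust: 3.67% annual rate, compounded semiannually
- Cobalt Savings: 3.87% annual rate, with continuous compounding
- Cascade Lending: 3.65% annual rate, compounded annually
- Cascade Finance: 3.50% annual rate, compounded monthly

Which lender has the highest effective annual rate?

Sterling Trust: (1 + 0.0367/2)^2 − 1 = 3.704%
Cobalt Savings: e^0.0387 − 1 = 3.946%
Cascade Lending: compounded annually, EAR = 3.650%
Cascade Finance: (1 + 0.0350/12)^12 − 1 = 3.557%
The highest effective annual rate is Cobalt Savings at 3.946%.

Cobalt Savings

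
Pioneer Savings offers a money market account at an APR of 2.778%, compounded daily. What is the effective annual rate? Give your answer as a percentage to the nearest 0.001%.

2.817%

EAR = (1 + 0.02778/365)^365 − 1.
= 1.028168 − 1 = 2.817%.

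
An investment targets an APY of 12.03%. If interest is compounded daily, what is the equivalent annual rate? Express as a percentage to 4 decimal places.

11.3614%

(1 + r/365)^365 − 1 = 0.1203, so 1 + r/365 = 1.1203^(1/365).
r/365 = 0.000311, so r = 0.113614 = 11.3614%.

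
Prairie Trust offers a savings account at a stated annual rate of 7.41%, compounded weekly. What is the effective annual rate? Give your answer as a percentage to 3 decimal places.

7.686%

EAR = (1 + 0.0741/52)^52 − 1.
= (1 + 0.001425)^52 − 1 = 1.076858 − 1 = 7.686%.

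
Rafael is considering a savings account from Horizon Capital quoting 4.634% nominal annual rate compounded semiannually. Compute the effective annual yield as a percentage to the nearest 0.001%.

EAR = (1 + 0.04634/2)^2 − 1.
= 1.046877 − 1 = 4.688%.

4.688%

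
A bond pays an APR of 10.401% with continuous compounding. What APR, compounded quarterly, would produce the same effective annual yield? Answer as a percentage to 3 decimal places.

10.537%

EAR under continuous compounding: e^0.10401 − 1 = 0.109612.
Solve (1 + r/4)^4 = 1.109612: r/4 = 1.109612^(1/4) − 1 = 0.026344, so r = 0.105374 = 10.537%.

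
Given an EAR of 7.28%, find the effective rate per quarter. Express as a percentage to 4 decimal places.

1.7723%

The per-quarter rate i satisfies (1 + i)^4 = 1 + 0.0728.
i = 1.0728^(1/4) − 1 = 0.0177232 = 1.7723%.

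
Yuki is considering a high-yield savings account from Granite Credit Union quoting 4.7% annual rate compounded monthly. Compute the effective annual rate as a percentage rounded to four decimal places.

4.8026%

EAR = (1 + 0.047/12)^12 − 1.
= 1.048026 − 1 = 4.8026%.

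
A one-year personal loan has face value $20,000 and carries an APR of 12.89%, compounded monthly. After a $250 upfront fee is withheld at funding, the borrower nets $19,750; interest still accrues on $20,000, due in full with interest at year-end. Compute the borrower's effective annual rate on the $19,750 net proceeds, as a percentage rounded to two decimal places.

15.12%

Amount owed after one year: 20,000 × (1 + 0.1289/12)^12 = 20,000 × 1.136795 = $22,735.89.
Effective rate on net proceeds: 22,735.89 / 19,750 − 1 = 0.151184 = 15.12%.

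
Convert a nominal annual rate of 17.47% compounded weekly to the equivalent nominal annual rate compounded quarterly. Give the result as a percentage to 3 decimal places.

EAR = (1 + 0.1747/52)^52 − 1 = 0.190540.
Solve (1 + r/4)^4 = 1.190540: r/4 = 1.190540^(1/4) − 1 = 0.044566, so r = 0.178265 = 17.827%.

17.827%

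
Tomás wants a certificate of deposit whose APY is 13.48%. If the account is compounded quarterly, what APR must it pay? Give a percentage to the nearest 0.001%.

(1 + r/4)^4 − 1 = 0.1348, so 1 + r/4 = 1.1348^(1/4).
r/4 = 0.032119, so r = 0.128477 = 12.848%.

12.848%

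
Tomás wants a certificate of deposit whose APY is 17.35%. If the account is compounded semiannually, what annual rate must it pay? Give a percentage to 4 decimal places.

(1 + r/2)^2 − 1 = 0.1735, so 1 + r/2 = 1.1735^(1/2).
r/2 = 0.083282, so r = 0.166564 = 16.6564%.

16.6564%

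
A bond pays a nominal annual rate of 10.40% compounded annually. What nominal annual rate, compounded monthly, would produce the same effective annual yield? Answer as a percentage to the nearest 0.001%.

Compounded annually, EAR = nominal = 0.104000.
Solve (1 + r/12)^12 = 1.104000: r/12 = 1.104000^(1/12) − 1 = 0.008279, so r = 0.099349 = 9.935%.

9.935%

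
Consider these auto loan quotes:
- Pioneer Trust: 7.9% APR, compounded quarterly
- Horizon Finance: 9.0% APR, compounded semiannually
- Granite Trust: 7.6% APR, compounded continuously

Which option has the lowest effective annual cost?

Pioneer Trust: (1 + 0.079/4)^4 − 1 = 8.137%
Horizon Finance: (1 + 0.090/2)^2 − 1 = 9.202%
Granite Trust: e^0.076 − 1 = 7.896%
The lowest effective annual rate is Granite Trust at 7.896%.

Granite Trust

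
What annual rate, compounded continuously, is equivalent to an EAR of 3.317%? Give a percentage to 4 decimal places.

Continuous: nominal r satisfies e^r − 1 = 0.03317.
r = ln(1 + 0.03317) = ln(1.03317) = 0.032632 = 3.2632%.

3.2632%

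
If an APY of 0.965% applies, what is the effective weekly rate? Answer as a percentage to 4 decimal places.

0.0185%

The per-week rate i satisfies (1 + i)^52 = 1 + 0.00965.
i = 1.00965^(1/52) − 1 = 0.0001847 = 0.0185%.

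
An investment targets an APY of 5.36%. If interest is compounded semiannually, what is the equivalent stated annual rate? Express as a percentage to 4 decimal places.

(1 + r/2)^2 − 1 = 0.0536, so 1 + r/2 = 1.0536^(1/2).
r/2 = 0.026450, so r = 0.052900 = 5.2900%.

5.2900%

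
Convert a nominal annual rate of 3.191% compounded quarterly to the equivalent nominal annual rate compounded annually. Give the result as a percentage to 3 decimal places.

3.229%

EAR = (1 + 0.03191/4)^4 − 1 = 0.032294.
Compounded annually, the equivalent nominal rate is the EAR itself: 3.229%.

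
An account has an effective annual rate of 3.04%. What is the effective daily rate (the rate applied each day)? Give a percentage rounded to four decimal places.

0.0082%

The per-day rate i satisfies (1 + i)^365 = 1 + 0.0304.
i = 1.0304^(1/365) − 1 = 0.0000821 = 0.0082%.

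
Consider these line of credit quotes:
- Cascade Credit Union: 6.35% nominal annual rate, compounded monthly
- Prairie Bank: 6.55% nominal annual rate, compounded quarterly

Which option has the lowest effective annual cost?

Cascade Credit Union: (1 + 0.0635/12)^12 − 1 = 6.538%
Prairie Bank: (1 + 0.0655/4)^4 − 1 = 6.713%
The lowest effective annual rate is Cascade Credit Union at 6.538%.

Cascade Credit Union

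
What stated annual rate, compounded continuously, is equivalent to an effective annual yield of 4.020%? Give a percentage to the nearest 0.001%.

3.941%

Continuous: nominal r satisfies e^r − 1 = 0.04020.
r = ln(1 + 0.04020) = ln(1.04020) = 0.039413 = 3.941%.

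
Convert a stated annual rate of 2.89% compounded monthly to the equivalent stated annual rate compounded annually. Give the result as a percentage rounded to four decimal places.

EAR = (1 + 0.0289/12)^12 − 1 = 0.029286.
Compounded annually, the equivalent nominal rate is the EAR itself: 2.9286%.

2.9286%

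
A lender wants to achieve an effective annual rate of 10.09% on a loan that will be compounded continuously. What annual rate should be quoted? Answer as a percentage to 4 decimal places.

9.6128%

Continuous: nominal r satisfies e^r − 1 = 0.1009.
r = ln(1 + 0.1009) = ln(1.1009) = 0.096128 = 9.6128%.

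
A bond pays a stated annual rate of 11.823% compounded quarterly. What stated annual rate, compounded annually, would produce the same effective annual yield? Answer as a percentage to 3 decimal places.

EAR = (1 + 0.11823/4)^4 − 1 = 0.123576.
Compounded annually, the equivalent nominal rate is the EAR itself: 12.358%.

12.358%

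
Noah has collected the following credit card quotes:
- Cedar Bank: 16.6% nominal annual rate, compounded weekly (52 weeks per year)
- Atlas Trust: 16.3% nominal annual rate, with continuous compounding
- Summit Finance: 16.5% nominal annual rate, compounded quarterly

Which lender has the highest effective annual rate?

Cedar Bank

Cedar Bank: (1 + 0.166/52)^52 − 1 = 18.026%
Atlas Trust: e^0.163 − 1 = 17.704%
Summit Finance: (1 + 0.165/4)^4 − 1 = 17.549%
The highest effective annual rate is Cedar Bank at 18.026%.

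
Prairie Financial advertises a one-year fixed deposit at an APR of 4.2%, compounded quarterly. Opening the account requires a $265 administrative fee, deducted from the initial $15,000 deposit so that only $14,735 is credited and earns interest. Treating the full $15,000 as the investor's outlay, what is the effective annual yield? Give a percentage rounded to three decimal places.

Value after one year: 14,735 × (1 + 0.042/4)^4 = 14,735 × 1.042666 = $15,363.69.
Effective yield on the $15,000 outlay: 15,363.69 / 15,000 − 1 = 0.024246 = 2.425%.

2.425%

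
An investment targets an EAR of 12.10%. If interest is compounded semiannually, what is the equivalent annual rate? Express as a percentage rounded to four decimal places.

(1 + r/2)^2 − 1 = 0.1210, so 1 + r/2 = 1.1210^(1/2).
r/2 = 0.058773, so r = 0.117546 = 11.7546%.

11.7546%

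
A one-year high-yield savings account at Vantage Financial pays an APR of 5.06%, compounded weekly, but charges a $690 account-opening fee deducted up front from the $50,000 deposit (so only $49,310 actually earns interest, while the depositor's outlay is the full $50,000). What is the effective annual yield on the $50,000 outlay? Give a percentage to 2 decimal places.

Value after one year: 49,310 × (1 + 0.0506/52)^52 = 49,310 × 1.051876 = $51,868.01.
Effective yield on the $50,000 outlay: 51,868.01 / 50,000 − 1 = 0.037360 = 3.74%.

3.74%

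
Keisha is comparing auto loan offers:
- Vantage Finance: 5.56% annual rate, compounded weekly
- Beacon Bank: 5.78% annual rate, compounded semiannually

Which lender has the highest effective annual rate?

Vantage Finance: (1 + 0.0556/52)^52 − 1 = 5.714%
Beacon Bank: (1 + 0.0578/2)^2 − 1 = 5.864%
The highest effective annual rate is Beacon Bank at 5.864%.

Beacon Bank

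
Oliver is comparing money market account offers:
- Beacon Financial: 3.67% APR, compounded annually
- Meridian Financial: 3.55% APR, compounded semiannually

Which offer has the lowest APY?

Beacon Financial: compounded annually, EAR = 3.670%
Meridian Financial: (1 + 0.0355/2)^2 − 1 = 3.582%
The lowest effective annual rate is Meridian Financial at 3.582%.

Meridian Financial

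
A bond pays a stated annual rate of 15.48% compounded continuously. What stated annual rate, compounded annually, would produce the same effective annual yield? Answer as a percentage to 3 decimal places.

16.742%

EAR under continuous compounding: e^0.1548 − 1 = 0.167424.
Compounded annually, the equivalent nominal rate is the EAR itself: 16.742%.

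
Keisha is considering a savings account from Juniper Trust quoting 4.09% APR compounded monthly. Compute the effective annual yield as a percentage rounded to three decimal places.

4.168%

EAR = (1 + 0.0409/12)^12 − 1.
= 1.041675 − 1 = 4.168%.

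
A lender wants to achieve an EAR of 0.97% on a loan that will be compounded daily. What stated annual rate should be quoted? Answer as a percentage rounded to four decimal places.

(1 + r/365)^365 − 1 = 0.0097, so 1 + r/365 = 1.0097^(1/365).
r/365 = 0.000026, so r = 0.009653 = 0.9653%.

0.9653%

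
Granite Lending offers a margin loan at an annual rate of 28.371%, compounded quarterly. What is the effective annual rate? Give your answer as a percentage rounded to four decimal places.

31.5347%

EAR = (1 + 0.28371/4)^4 − 1.
= (1 + 0.070927)^4 − 1 = 1.315347 − 1 = 31.5347%.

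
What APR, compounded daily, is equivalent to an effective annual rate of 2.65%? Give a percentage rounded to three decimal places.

2.616%

(1 + r/365)^365 − 1 = 0.0265, so 1 + r/365 = 1.0265^(1/365).
r/365 = 0.000072, so r = 0.026156 = 2.616%.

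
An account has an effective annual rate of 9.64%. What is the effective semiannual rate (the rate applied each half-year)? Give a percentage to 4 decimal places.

4.7091%

The per-half-year rate i satisfies (1 + i)^2 = 1 + 0.0964.
i = 1.0964^(1/2) − 1 = 0.0470912 = 4.7091%.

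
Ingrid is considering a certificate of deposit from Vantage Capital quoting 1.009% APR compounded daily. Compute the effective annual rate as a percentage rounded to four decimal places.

EAR = (1 + 0.01009/365)^365 − 1.
= 1.010141 − 1 = 1.0141%.

1.0141%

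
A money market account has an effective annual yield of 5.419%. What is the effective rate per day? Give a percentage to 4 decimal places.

The per-day rate i satisfies (1 + i)^365 = 1 + 0.05419.
i = 1.05419^(1/365) − 1 = 0.0001446 = 0.0145%.

0.0145%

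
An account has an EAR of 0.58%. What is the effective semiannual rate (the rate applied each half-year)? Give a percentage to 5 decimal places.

The per-half-year rate i satisfies (1 + i)^2 = 1 + 0.0058.
i = 1.0058^(1/2) − 1 = 0.0028958 = 0.28958%.

0.28958%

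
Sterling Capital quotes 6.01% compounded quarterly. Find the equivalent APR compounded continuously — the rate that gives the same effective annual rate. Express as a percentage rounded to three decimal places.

EAR = (1 + 0.0601/4)^4 − 1 = 0.061468.
Equivalent continuous rate: r = ln(1 + 0.061468) = 0.059653 = 5.965%.

5.965%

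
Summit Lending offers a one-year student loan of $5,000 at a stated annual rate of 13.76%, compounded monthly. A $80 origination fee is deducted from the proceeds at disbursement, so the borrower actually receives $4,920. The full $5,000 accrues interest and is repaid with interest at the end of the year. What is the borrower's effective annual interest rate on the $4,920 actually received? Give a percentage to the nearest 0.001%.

16.526%

Amount owed after one year: 5,000 × (1 + 0.1376/12)^12 = 5,000 × 1.146618 = $5,733.09.
Effective rate on net proceeds: 5,733.09 / 4,920 − 1 = 0.165263 = 16.526%.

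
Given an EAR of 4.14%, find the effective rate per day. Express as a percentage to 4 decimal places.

0.0111%

The per-day rate i satisfies (1 + i)^365 = 1 + 0.0414.
i = 1.0414^(1/365) − 1 = 0.0001111 = 0.0111%.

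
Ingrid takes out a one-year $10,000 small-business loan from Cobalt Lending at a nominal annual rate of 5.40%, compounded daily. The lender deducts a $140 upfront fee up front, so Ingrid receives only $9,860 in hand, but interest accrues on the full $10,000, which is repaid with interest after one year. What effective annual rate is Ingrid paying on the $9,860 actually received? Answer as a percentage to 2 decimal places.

7.05%

Amount owed after one year: 10,000 × (1 + 0.0540/365)^365 = 10,000 × 1.055480 = $10,554.80.
Effective rate on net proceeds: 10,554.80 / 9,860 − 1 = 0.070467 = 7.05%.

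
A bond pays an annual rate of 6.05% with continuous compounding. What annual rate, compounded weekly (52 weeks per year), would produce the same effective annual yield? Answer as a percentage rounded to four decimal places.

EAR under continuous compounding: e^0.0605 − 1 = 0.062368.
Solve (1 + r/52)^52 = 1.062368: r/52 = 1.062368^(1/52) − 1 = 0.001164, so r = 0.060535 = 6.0535%.

6.0535%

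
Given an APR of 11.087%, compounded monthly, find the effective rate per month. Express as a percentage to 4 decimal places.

0.9239%

With a nominal annual rate compounded monthly, the periodic rate is the nominal rate divided by 12.
i = 0.11087 / 12 = 0.0092392 = 0.9239%.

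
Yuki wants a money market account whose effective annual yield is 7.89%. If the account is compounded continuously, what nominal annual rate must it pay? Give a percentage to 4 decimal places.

7.5942%

Continuous: nominal r satisfies e^r − 1 = 0.0789.
r = ln(1 + 0.0789) = ln(1.0789) = 0.075942 = 7.5942%.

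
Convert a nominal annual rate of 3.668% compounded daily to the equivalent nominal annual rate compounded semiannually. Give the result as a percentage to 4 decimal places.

3.7017%

EAR = (1 + 0.03668/365)^365 − 1 = 0.037359.
Solve (1 + r/2)^2 = 1.037359: r/2 = 1.037359^(1/2) − 1 = 0.018508, so r = 0.037017 = 3.7017%.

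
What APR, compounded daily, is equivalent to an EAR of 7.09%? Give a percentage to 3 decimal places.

(1 + r/365)^365 − 1 = 0.0709, so 1 + r/365 = 1.0709^(1/365).
r/365 = 0.000188, so r = 0.068506 = 6.851%.

6.851%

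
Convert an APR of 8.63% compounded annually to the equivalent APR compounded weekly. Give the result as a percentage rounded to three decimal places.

8.284%

Compounded annually, EAR = nominal = 0.086300.
Solve (1 + r/52)^52 = 1.086300: r/52 = 1.086300^(1/52) − 1 = 0.001593, so r = 0.082843 = 8.284%.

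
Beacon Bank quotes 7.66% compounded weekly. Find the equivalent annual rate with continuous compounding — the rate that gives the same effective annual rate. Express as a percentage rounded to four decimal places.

EAR = (1 + 0.0766/52)^52 − 1 = 0.079549.
Equivalent continuous rate: r = ln(1 + 0.079549) = 0.076544 = 7.6544%.

7.6544%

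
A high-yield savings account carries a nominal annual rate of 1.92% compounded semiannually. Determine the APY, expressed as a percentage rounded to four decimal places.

1.9292%

EAR = (1 + 0.0192/2)^2 − 1.
= (1 + 0.009600)^2 − 1 = 1.019292 − 1 = 1.9292%.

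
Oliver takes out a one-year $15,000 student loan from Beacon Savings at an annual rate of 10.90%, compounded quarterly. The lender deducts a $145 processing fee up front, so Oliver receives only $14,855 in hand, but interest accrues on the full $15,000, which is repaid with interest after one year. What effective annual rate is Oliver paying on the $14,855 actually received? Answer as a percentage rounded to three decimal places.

Amount owed after one year: 15,000 × (1 + 0.1090/4)^4 = 15,000 × 1.113537 = $16,703.05.
Effective rate on net proceeds: 16,703.05 / 14,855 − 1 = 0.124406 = 12.441%.

12.441%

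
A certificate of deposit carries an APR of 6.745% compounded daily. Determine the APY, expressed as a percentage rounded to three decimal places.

6.977%

EAR = (1 + 0.06745/365)^365 − 1.
= (1 + 0.000185)^365 − 1 = 1.069770 − 1 = 6.977%.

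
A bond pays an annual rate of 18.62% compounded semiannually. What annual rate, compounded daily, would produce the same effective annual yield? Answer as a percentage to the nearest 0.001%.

17.808%

EAR = (1 + 0.1862/2)^2 − 1 = 0.194868.
Solve (1 + r/365)^365 = 1.194868: r/365 = 1.194868^(1/365) − 1 = 0.000488, so r = 0.178079 = 17.808%.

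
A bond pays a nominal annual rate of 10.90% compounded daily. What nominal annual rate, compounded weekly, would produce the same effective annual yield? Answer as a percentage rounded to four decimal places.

EAR = (1 + 0.1090/365)^365 − 1 = 0.115144.
Solve (1 + r/52)^52 = 1.115144: r/52 = 1.115144^(1/52) − 1 = 0.002098, so r = 0.109098 = 10.9098%.

10.9098%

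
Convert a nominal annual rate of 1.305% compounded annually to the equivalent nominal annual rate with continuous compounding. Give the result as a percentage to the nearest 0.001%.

Compounded annually, EAR = nominal = 0.013050.
Equivalent continuous rate: r = ln(1 + 0.013050) = 0.012966 = 1.297%.

1.297%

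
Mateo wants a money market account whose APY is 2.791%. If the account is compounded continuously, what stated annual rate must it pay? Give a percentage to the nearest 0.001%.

2.753%

Continuous: nominal r satisfies e^r − 1 = 0.02791.
r = ln(1 + 0.02791) = ln(1.02791) = 0.027528 = 2.753%.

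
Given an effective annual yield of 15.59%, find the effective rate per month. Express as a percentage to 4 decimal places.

The per-month rate i satisfies (1 + i)^12 = 1 + 0.1559.
i = 1.1559^(1/12) − 1 = 0.0121464 = 1.2146%.

1.2146%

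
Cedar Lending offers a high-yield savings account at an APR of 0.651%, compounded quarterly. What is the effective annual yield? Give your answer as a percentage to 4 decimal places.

0.6526%

EAR = (1 + 0.00651/4)^4 − 1.
= (1 + 0.001628)^4 − 1 = 1.006526 − 1 = 0.6526%.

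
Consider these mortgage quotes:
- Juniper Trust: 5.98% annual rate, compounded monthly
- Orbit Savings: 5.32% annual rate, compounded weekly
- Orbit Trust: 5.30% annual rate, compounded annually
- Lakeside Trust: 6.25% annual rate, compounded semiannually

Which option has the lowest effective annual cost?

Juniper Trust: (1 + 0.0598/12)^12 − 1 = 6.147%
Orbit Savings: (1 + 0.0532/52)^52 − 1 = 5.461%
Orbit Trust: compounded annually, EAR = 5.300%
Lakeside Trust: (1 + 0.0625/2)^2 − 1 = 6.348%
The lowest effective annual rate is Orbit Trust at 5.300%.

Orbit Trust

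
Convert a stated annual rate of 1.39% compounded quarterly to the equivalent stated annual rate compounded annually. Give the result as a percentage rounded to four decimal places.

EAR = (1 + 0.0139/4)^4 − 1 = 0.013973.
Compounded annually, the equivalent nominal rate is the EAR itself: 1.3973%.

1.3973%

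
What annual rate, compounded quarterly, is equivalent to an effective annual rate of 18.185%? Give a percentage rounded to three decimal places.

17.062%

(1 + r/4)^4 − 1 = 0.18185, so 1 + r/4 = 1.18185^(1/4).
r/4 = 0.042655, so r = 0.170620 = 17.062%.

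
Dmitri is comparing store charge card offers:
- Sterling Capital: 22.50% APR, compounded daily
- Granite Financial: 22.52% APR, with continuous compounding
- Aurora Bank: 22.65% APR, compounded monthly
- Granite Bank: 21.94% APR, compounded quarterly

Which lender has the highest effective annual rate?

Granite Financial

Sterling Capital: (1 + 0.2250/365)^365 − 1 = 25.224%
Granite Financial: e^0.2252 − 1 = 25.257%
Aurora Bank: (1 + 0.2265/12)^12 − 1 = 25.156%
Granite Bank: (1 + 0.2194/4)^4 − 1 = 23.812%
The highest effective annual rate is Granite Financial at 25.257%.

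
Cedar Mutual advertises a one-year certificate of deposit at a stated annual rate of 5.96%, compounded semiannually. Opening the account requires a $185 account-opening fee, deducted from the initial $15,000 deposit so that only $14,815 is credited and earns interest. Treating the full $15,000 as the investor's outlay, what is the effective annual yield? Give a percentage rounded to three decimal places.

Value after one year: 14,815 × (1 + 0.0596/2)^2 = 14,815 × 1.060488 = $15,711.13.
Effective yield on the $15,000 outlay: 15,711.13 / 15,000 − 1 = 0.047409 = 4.741%.

4.741%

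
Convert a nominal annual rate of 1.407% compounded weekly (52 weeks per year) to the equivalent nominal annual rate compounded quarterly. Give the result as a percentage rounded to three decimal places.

EAR = (1 + 0.01407/52)^52 − 1 = 0.014168.
Solve (1 + r/4)^4 = 1.014168: r/4 = 1.014168^(1/4) − 1 = 0.003523, so r = 0.014093 = 1.409%.

1.409%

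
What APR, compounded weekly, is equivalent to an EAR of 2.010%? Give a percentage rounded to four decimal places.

(1 + r/52)^52 − 1 = 0.02010, so 1 + r/52 = 1.02010^(1/52).
r/52 = 0.000383, so r = 0.019904 = 1.9904%.

1.9904%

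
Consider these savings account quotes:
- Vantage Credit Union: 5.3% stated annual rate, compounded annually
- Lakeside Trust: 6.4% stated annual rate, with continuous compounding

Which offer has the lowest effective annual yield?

Vantage Credit Union: compounded annually, EAR = 5.300%
Lakeside Trust: e^0.064 − 1 = 6.609%
The lowest effective annual rate is Vantage Credit Union at 5.300%.

Vantage Credit Union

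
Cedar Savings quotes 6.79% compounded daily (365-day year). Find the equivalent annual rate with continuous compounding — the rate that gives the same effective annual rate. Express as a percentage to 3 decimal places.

EAR = (1 + 0.0679/365)^365 − 1 = 0.070252.
Equivalent continuous rate: r = ln(1 + 0.070252) = 0.067894 = 6.789%.

6.789%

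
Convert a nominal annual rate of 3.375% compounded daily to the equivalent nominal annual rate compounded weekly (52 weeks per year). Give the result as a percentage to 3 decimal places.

EAR = (1 + 0.03375/365)^365 − 1 = 0.034324.
Solve (1 + r/52)^52 = 1.034324: r/52 = 1.034324^(1/52) − 1 = 0.000649, so r = 0.033759 = 3.376%.

3.376%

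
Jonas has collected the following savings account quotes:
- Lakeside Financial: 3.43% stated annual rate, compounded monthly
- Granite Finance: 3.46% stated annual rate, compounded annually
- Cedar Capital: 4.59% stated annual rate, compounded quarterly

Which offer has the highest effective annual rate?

Cedar Capital

Lakeside Financial: (1 + 0.0343/12)^12 − 1 = 3.484%
Granite Finance: compounded annually, EAR = 3.460%
Cedar Capital: (1 + 0.0459/4)^4 − 1 = 4.670%
The highest effective annual rate is Cedar Capital at 4.670%.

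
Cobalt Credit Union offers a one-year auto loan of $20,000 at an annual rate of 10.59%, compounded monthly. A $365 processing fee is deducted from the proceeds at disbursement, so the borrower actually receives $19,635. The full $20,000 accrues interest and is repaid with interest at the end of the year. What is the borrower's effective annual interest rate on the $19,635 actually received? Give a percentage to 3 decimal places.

Amount owed after one year: 20,000 × (1 + 0.1059/12)^12 = 20,000 × 1.111194 = $22,223.89.
Effective rate on net proceeds: 22,223.89 / 19,635 − 1 = 0.131851 = 13.185%.

13.185%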